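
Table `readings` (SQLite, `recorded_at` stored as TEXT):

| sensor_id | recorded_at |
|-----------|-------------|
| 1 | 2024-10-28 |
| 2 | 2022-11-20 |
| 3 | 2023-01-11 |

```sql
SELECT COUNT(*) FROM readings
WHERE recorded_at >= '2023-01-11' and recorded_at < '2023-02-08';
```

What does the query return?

1

Rows in [2023-01-11, 2023-02-08): 2023-01-11 → 1 row.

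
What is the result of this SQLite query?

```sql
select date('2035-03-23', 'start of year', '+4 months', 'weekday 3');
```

`start of year` rewinds 2035-03-23 to 2035-01-01.
Adding +4 months to 2035-01-01 gives 2035-05-01.
`weekday 3` advances to the next Wednesday; 2035-05-01 is a Tuesday, so it moves forward to 2035-05-02.

2035-05-02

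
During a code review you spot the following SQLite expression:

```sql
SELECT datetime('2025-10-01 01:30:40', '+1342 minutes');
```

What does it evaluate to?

1342 minutes = 22h 22m; +1342 minutes from 2025-10-01 01:30:40 is 2025-10-01 23:52:40.

2025-10-01 23:52:40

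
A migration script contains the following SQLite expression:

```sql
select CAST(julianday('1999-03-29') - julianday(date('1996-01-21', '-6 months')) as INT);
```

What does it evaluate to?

1347

Adding -6 months to 1996-01-21 gives 1995-07-21.
10 days remain in July 1995 after the 21st (31 − 21).
Full months from August 1995 through February 1999 contribute their day counts.
Then 29 days into March 1999.
Total: 10 + 31 + 30 + 31 + 30 + 31 + 31 + 29 + 31 + 30 + 31 + 30 + 31 + 31 + 30 + 31 + 30 + 31 + 31 + 28 + 31 + 30 + 31 + 30 + 31 + 31 + 30 + 31 + 30 + 31 + 31 + 28 + 31 + 30 + 31 + 30 + 31 + 31 + 30 + 31 + 30 + 31 + 31 + 28 + 29 = 1347.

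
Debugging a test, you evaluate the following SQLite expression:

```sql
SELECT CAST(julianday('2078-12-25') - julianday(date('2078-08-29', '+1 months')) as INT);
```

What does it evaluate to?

Adding +1 month to 2078-08-29 gives 2078-09-29.
1 day remains in September 2078 after the 29th (30 − 29).
October 2078: 31 days.
November 2078: 30 days.
Then 25 days into December 2078.
Total: 1 + 31 + 30 + 25 = 87.

87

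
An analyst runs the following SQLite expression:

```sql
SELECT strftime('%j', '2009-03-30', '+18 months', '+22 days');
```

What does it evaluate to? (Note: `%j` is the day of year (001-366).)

First apply '+18 months', '+22 days': 2009-03-30 → 2010-10-22.
Day-of-year for 2010-10-22: days since 2010-01-01 inclusive = 295, zero-padded to 295.

295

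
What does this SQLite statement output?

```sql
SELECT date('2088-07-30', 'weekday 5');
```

`weekday 5` advances to the next Friday; 2088-07-30 is already a Friday, so it stays at 2088-07-30.

2088-07-30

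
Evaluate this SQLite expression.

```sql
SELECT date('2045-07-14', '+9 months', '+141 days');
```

Adding +9 months to 2045-07-14 gives 2046-04-14.
Applying '+141 days' to 2046-04-14: counting 141 days forward gives 2046-09-02.

2046-09-02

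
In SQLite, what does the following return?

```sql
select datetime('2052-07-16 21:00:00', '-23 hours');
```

-23 hours from 2052-07-16 21:00:00 is 2052-07-15 22:00:00 (crosses midnight).

2052-07-15 22:00:00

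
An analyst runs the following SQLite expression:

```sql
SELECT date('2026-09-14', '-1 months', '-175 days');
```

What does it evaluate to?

Adding -1 month to 2026-09-14 gives 2026-08-14.
Applying '-175 days' to 2026-08-14: counting 175 days back gives 2026-02-20.

2026-02-20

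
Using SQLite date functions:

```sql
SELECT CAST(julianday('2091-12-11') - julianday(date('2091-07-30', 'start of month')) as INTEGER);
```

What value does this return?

163

`start of month` rewinds 2091-07-30 to 2091-07-01.
30 days remain in July 2091 after the 1st (31 − 1).
August 2091: 31 days.
September 2091: 30 days.
October 2091: 31 days.
November 2091: 30 days.
Then 11 days into December 2091.
Total: 30 + 31 + 30 + 31 + 30 + 11 = 163.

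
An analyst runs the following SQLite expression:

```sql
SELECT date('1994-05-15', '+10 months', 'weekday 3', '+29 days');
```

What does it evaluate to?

1995-04-13

Adding +10 months to 1994-05-15 gives 1995-03-15.
`weekday 3` advances to the next Wednesday; 1995-03-15 is already a Wednesday, so it stays at 1995-03-15.
March 1995 has 31 days; 16 remain after the 15th, so 17 days reach 1995-04-01.
Advancing 12 more days within April lands on 1995-04-13.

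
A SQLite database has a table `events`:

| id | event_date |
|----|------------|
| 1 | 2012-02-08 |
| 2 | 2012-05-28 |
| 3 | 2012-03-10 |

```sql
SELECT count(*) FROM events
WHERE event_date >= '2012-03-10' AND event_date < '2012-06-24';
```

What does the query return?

Rows in [2012-03-10, 2012-06-24): 2012-05-28, 2012-03-10 → 2 rows.

2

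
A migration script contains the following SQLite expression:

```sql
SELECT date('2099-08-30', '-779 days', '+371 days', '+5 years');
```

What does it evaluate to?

Applying '-779 days' to 2099-08-30: counting 779 days back gives 2097-07-12.
Applying '+371 days' to 2097-07-12: counting 371 days forward gives 2098-07-18.
Adding +5 years to 2098-07-18 gives 2103-07-18.

2103-07-18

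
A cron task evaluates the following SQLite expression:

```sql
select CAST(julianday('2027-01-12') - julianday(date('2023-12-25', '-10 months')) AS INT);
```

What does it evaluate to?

1417

Adding -10 months to 2023-12-25 gives 2023-02-25.
3 days remain in February 2023 after the 25th (28 − 25).
Full months from March 2023 through December 2026 contribute their day counts.
Then 12 days into January 2027.
Total: 3 + 31 + 30 + 31 + 30 + 31 + 31 + 30 + 31 + 30 + 31 + 31 + 29 + 31 + 30 + 31 + 30 + 31 + 31 + 30 + 31 + 30 + 31 + 31 + 28 + 31 + 30 + 31 + 30 + 31 + 31 + 30 + 31 + 30 + 31 + 31 + 28 + 31 + 30 + 31 + 30 + 31 + 31 + 30 + 31 + 30 + 31 + 12 = 1417.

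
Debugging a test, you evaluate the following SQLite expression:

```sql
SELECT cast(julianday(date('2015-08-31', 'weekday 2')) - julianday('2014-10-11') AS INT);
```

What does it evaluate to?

`weekday 2` advances to the next Tuesday; 2015-08-31 is a Monday, so it moves forward to 2015-09-01.
20 days remain in October 2014 after the 11th (31 − 11).
Full months from November 2014 through August 2015 contribute their day counts.
Then 1 day into September 2015.
Total: 20 + 30 + 31 + 31 + 28 + 31 + 30 + 31 + 30 + 31 + 31 + 1 = 325.

325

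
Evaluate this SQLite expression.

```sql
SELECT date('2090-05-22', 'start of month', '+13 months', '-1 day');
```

2091-05-31

`start of month` rewinds 2090-05-22 to 2090-05-01.
Adding +13 months to 2090-05-01 gives 2091-06-01.
Going back 1 day from 2091-06-01 reaches 2091-05-31 (last day of May, 31 days).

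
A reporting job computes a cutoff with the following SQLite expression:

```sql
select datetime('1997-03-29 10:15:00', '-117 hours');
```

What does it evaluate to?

-117 hours from 1997-03-29 10:15:00 is 1997-03-24 13:15:00 (crosses midnight).

1997-03-24 13:15:00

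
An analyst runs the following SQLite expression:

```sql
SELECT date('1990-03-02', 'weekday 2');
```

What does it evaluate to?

1990-03-06

`weekday 2` advances to the next Tuesday; 1990-03-02 is a Friday, so it moves forward to 1990-03-06.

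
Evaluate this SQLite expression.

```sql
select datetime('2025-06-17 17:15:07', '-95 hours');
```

-95 hours from 2025-06-17 17:15:07 is 2025-06-13 18:15:07 (crosses midnight).

2025-06-13 18:15:07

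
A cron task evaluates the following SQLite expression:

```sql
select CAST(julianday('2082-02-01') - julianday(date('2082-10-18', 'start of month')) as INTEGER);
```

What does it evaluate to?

-242

`start of month` rewinds 2082-10-18 to 2082-10-01.
27 days remain in February 2082 after the 1st (28 − 1).
Full months from March 2082 through September 2082 contribute their day counts.
Then 1 day into October 2082.
Total: 27 + 31 + 30 + 31 + 30 + 31 + 31 + 30 + 1 = 242.
The subtraction is earlier − later, so the result is −242 → -242.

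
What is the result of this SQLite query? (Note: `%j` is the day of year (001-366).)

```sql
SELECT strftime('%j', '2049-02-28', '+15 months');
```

First apply '+15 months': 2049-02-28 → 2050-05-28.
Day-of-year for 2050-05-28: days since 2050-01-01 inclusive = 148, zero-padded to 148.

148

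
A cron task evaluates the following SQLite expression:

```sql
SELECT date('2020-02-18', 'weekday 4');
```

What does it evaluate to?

`weekday 4` advances to the next Thursday; 2020-02-18 is a Tuesday, so it moves forward to 2020-02-20.

2020-02-20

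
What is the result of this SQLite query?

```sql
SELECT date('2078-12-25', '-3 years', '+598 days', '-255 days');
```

Adding -3 years to 2078-12-25 gives 2075-12-25.
Applying '+598 days' to 2075-12-25: counting 598 days forward gives 2077-08-14.
Applying '-255 days' to 2077-08-14: counting 255 days back gives 2076-12-02.

2076-12-02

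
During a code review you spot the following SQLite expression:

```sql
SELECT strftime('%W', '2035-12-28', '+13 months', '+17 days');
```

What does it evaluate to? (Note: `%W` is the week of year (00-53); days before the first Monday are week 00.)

First apply '+13 months', '+17 days': 2035-12-28 → 2037-02-14.
2037-02-14 is a Saturday. SQLite's %W counts Mondays since the year started; the result is 06.

06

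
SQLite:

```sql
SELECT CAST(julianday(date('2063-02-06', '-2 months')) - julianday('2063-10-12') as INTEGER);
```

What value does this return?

Adding -2 months to 2063-02-06 gives 2062-12-06.
25 days remain in December 2062 after the 6th (31 − 6).
Full months from January 2063 through September 2063 contribute their day counts.
Then 12 days into October 2063.
Total: 25 + 31 + 28 + 31 + 30 + 31 + 30 + 31 + 31 + 30 + 12 = 310.
The subtraction is earlier − later, so the result is −310 → -310.

-310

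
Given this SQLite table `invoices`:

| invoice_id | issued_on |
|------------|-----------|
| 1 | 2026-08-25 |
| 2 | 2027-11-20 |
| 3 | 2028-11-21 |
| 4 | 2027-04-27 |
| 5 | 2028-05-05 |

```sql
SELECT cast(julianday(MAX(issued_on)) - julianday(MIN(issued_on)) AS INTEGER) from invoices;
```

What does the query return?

MIN = 2026-08-25, MAX = 2028-11-21.
6 days remain in August 2026 after the 25th (31 − 25).
Full months from September 2026 through October 2028 contribute their day counts.
Then 21 days into November 2028.
Total: 6 + 30 + 31 + 30 + 31 + 31 + 28 + 31 + 30 + 31 + 30 + 31 + 31 + 30 + 31 + 30 + 31 + 31 + 29 + 31 + 30 + 31 + 30 + 31 + 31 + 30 + 31 + 21 = 819.

819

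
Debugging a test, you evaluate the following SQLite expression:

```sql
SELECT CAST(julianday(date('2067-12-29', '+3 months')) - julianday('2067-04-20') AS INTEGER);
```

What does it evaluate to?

Adding +3 months to 2067-12-29 gives 2068-03-29.
10 days remain in April 2067 after the 20th (30 − 20).
Full months from May 2067 through February 2068 contribute their day counts.
Then 29 days into March 2068.
Total: 10 + 31 + 30 + 31 + 31 + 30 + 31 + 30 + 31 + 31 + 29 + 29 = 344.

344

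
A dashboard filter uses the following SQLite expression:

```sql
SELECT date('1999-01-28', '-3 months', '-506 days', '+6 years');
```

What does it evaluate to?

Adding -3 months to 1999-01-28 gives 1998-10-28.
Applying '-506 days' to 1998-10-28: counting 506 days back gives 1997-06-09.
Adding +6 years to 1997-06-09 gives 2003-06-09.

2003-06-09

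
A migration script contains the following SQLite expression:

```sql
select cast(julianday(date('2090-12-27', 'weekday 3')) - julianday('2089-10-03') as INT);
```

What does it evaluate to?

`weekday 3` advances to the next Wednesday; 2090-12-27 is already a Wednesday, so it stays at 2090-12-27.
28 days remain in October 2089 after the 3rd (31 − 3).
Full months from November 2089 through November 2090 contribute their day counts.
Then 27 days into December 2090.
Total: 28 + 30 + 31 + 31 + 28 + 31 + 30 + 31 + 30 + 31 + 31 + 30 + 31 + 30 + 27 = 450.

450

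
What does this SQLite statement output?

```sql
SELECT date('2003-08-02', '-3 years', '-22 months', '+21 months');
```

Adding -3 years to 2003-08-02 gives 2000-08-02.
Adding -22 months to 2000-08-02 gives 1998-10-02.
Adding +21 months to 1998-10-02 gives 2000-07-02.

2000-07-02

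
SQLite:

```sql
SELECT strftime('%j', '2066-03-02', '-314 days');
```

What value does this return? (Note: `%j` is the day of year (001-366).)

First apply '-314 days': 2066-03-02 → 2065-04-22.
Day-of-year for 2065-04-22: days since 2065-01-01 inclusive = 112, zero-padded to 112.

112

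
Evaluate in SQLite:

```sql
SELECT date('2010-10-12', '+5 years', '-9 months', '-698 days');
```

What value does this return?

2013-02-13

Adding +5 years to 2010-10-12 gives 2015-10-12.
Adding -9 months to 2015-10-12 gives 2015-01-12.
Applying '-698 days' to 2015-01-12: counting 698 days back gives 2013-02-13.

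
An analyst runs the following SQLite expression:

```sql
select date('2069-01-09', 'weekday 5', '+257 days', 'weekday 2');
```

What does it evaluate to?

`weekday 5` advances to the next Friday; 2069-01-09 is a Wednesday, so it moves forward to 2069-01-11.
Applying '+257 days' to 2069-01-11: counting 257 days forward gives 2069-09-25.
`weekday 2` advances to the next Tuesday; 2069-09-25 is a Wednesday, so it moves forward to 2069-10-01.

2069-10-01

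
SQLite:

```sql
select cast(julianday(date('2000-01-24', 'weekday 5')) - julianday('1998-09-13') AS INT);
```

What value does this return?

502

`weekday 5` advances to the next Friday; 2000-01-24 is a Monday, so it moves forward to 2000-01-28.
17 days remain in September 1998 after the 13th (30 − 13).
Full months from October 1998 through December 1999 contribute their day counts.
Then 28 days into January 2000.
Total: 17 + 31 + 30 + 31 + 31 + 28 + 31 + 30 + 31 + 30 + 31 + 31 + 30 + 31 + 30 + 31 + 28 = 502.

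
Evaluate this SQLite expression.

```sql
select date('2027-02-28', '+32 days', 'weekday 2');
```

2027-04-06

February 2027 has 28 days; 0 remain after the 28th, so 1 days reach 2027-03-01.
March 2027 has 31 days; 30 remain after the 1st, so 31 days reach 2027-04-01.
`weekday 2` advances to the next Tuesday; 2027-04-01 is a Thursday, so it moves forward to 2027-04-06.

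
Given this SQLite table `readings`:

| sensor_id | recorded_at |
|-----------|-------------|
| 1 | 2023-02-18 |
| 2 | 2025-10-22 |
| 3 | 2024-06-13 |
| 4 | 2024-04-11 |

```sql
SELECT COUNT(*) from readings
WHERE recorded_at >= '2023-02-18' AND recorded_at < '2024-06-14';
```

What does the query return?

3

Rows in [2023-02-18, 2024-06-14): 2023-02-18, 2024-06-13, 2024-04-11 → 3 rows.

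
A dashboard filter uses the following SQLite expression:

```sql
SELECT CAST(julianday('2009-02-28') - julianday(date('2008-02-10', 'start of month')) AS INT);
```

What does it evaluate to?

`start of month` rewinds 2008-02-10 to 2008-02-01.
28 days remain in February 2008 after the 1st (29 − 1).
Full months from March 2008 through January 2009 contribute their day counts.
Then 28 days into February 2009.
Total: 28 + 31 + 30 + 31 + 30 + 31 + 31 + 30 + 31 + 30 + 31 + 31 + 28 = 393.

393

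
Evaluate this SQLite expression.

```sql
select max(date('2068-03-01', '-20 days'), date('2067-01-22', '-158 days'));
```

date('2068-03-01', '-20 days') → 2068-02-10.
date('2067-01-22', '-158 days') → 2066-08-17.
Later of the two is 2068-02-10.

2068-02-10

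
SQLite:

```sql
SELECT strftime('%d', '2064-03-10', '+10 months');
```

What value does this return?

First apply '+10 months': 2064-03-10 → 2065-01-10.
`%d` extracts the 2-digit day of month: 10.

10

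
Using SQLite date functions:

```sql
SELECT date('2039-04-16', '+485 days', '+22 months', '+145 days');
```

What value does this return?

2042-11-05

Applying '+485 days' to 2039-04-16: counting 485 days forward gives 2040-08-13.
Adding +22 months to 2040-08-13 gives 2042-06-13.
Applying '+145 days' to 2042-06-13: counting 145 days forward gives 2042-11-05.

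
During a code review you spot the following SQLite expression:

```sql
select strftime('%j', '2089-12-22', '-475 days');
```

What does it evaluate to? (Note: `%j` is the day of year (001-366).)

First apply '-475 days': 2089-12-22 → 2088-09-03.
Day-of-year for 2088-09-03: days since 2088-01-01 inclusive = 247, zero-padded to 247.

247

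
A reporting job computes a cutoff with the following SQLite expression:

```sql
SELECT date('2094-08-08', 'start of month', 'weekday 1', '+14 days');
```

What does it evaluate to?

`start of month` rewinds 2094-08-08 to 2094-08-01.
`weekday 1` advances to the next Monday; 2094-08-01 is a Sunday, so it moves forward to 2094-08-02.
Advancing 14 more days within August lands on 2094-08-16.

2094-08-16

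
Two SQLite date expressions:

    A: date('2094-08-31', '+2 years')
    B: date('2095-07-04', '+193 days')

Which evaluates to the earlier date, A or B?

B

A = 2096-08-31.
B = 2096-01-13.
B is earlier.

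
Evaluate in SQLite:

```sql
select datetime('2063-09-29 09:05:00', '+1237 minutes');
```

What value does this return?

1237 minutes = 20h 37m; +1237 minutes from 2063-09-29 09:05:00 is 2063-09-30 05:42:00 (crosses midnight).

2063-09-30 05:42:00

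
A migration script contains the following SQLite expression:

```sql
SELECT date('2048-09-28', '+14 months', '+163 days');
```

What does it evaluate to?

2050-05-10

Adding +14 months to 2048-09-28 gives 2049-11-28.
Applying '+163 days' to 2049-11-28: counting 163 days forward gives 2050-05-10.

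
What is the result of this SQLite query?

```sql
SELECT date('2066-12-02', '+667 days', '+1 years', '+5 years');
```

Applying '+667 days' to 2066-12-02: counting 667 days forward gives 2068-09-29.
Adding +1 year to 2068-09-29 gives 2069-09-29.
Adding +5 years to 2069-09-29 gives 2074-09-29.

2074-09-29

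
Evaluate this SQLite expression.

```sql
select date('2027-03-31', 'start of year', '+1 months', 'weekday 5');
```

`start of year` rewinds 2027-03-31 to 2027-01-01.
Adding +1 month to 2027-01-01 gives 2027-02-01.
`weekday 5` advances to the next Friday; 2027-02-01 is a Monday, so it moves forward to 2027-02-05.

2027-02-05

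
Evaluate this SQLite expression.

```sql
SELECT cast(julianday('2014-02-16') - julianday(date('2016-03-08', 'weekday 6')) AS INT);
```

`weekday 6` advances to the next Saturday; 2016-03-08 is a Tuesday, so it moves forward to 2016-03-12.
12 days remain in February 2014 after the 16th (28 − 16).
Full months from March 2014 through February 2016 contribute their day counts.
Then 12 days into March 2016.
Total: 12 + 31 + 30 + 31 + 30 + 31 + 31 + 30 + 31 + 30 + 31 + 31 + 28 + 31 + 30 + 31 + 30 + 31 + 31 + 30 + 31 + 30 + 31 + 31 + 29 + 12 = 755.
The subtraction is earlier − later, so the result is −755 → -755.

-755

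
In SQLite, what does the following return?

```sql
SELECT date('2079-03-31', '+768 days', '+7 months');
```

Applying '+768 days' to 2079-03-31: counting 768 days forward gives 2081-05-07.
Adding +7 months to 2081-05-07 gives 2081-12-07.

2081-12-07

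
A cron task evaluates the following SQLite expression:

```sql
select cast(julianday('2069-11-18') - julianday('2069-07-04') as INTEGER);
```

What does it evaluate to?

27 days remain in July 2069 after the 4th (31 − 4).
August 2069: 31 days.
September 2069: 30 days.
October 2069: 31 days.
Then 18 days into November 2069.
Total: 27 + 31 + 30 + 31 + 18 = 137.

137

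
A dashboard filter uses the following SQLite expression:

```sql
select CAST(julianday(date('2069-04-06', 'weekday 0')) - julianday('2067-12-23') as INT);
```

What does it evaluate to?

`weekday 0` advances to the next Sunday; 2069-04-06 is a Saturday, so it moves forward to 2069-04-07.
8 days remain in December 2067 after the 23rd (31 − 23).
Full months from January 2068 through March 2069 contribute their day counts.
Then 7 days into April 2069.
Total: 8 + 31 + 29 + 31 + 30 + 31 + 30 + 31 + 31 + 30 + 31 + 30 + 31 + 31 + 28 + 31 + 7 = 471.

471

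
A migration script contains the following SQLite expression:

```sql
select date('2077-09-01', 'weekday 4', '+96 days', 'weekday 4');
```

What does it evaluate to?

`weekday 4` advances to the next Thursday; 2077-09-01 is a Wednesday, so it moves forward to 2077-09-02.
Applying '+96 days' to 2077-09-02: counting 96 days forward gives 2077-12-07.
`weekday 4` advances to the next Thursday; 2077-12-07 is a Tuesday, so it moves forward to 2077-12-09.

2077-12-09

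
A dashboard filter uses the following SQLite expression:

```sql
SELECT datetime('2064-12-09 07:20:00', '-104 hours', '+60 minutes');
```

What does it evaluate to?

2064-12-05 00:20:00

-104 hours from 2064-12-09 07:20:00 is 2064-12-04 23:20:00 (crosses midnight).
60 minutes = 1h 0m; +60 minutes from 2064-12-04 23:20:00 is 2064-12-05 00:20:00 (crosses midnight).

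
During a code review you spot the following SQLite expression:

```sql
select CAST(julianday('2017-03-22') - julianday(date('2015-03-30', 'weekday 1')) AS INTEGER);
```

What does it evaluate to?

723

`weekday 1` advances to the next Monday; 2015-03-30 is already a Monday, so it stays at 2015-03-30.
1 day remains in March 2015 after the 30th (31 − 30).
Full months from April 2015 through February 2017 contribute their day counts.
Then 22 days into March 2017.
Total: 1 + 30 + 31 + 30 + 31 + 31 + 30 + 31 + 30 + 31 + 31 + 29 + 31 + 30 + 31 + 30 + 31 + 31 + 30 + 31 + 30 + 31 + 31 + 28 + 22 = 723.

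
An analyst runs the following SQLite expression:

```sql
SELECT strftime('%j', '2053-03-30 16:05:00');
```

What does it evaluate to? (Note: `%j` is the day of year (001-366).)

089

Day-of-year for 2053-03-30: days since 2053-01-01 inclusive = 89, zero-padded to 089.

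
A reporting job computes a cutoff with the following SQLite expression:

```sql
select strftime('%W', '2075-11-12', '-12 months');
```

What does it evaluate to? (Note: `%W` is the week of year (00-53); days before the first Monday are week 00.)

46

First apply '-12 months': 2075-11-12 → 2074-11-12.
2074-11-12 is a Monday. SQLite's %W counts Mondays since the year started; the result is 46.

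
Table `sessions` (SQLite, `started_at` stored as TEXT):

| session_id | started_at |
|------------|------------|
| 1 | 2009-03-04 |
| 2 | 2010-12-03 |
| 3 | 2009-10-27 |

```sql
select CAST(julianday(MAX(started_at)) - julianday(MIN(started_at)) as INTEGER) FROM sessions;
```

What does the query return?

MIN = 2009-03-04, MAX = 2010-12-03.
27 days remain in March 2009 after the 4th (31 − 4).
Full months from April 2009 through November 2010 contribute their day counts.
Then 3 days into December 2010.
Total: 27 + 30 + 31 + 30 + 31 + 31 + 30 + 31 + 30 + 31 + 31 + 28 + 31 + 30 + 31 + 30 + 31 + 31 + 30 + 31 + 30 + 3 = 639.

639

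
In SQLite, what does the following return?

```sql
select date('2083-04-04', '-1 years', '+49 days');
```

Adding -1 year to 2083-04-04 gives 2082-04-04.
Applying '+49 days' to 2082-04-04: counting 49 days forward gives 2082-05-23.

2082-05-23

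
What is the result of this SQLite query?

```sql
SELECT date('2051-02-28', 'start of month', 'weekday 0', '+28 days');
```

`start of month` rewinds 2051-02-28 to 2051-02-01.
`weekday 0` advances to the next Sunday; 2051-02-01 is a Wednesday, so it moves forward to 2051-02-05.
February 2051 has 28 days; 23 remain after the 5th, so 24 days reach 2051-03-01.
Advancing 4 more days within March lands on 2051-03-05.

2051-03-05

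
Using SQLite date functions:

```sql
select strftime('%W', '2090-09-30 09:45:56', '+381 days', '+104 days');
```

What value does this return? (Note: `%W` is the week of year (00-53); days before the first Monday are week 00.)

04

First apply '+381 days', '+104 days': 2090-09-30 09:45:56 → 2092-01-28 09:45:56.
2092-01-28 is a Monday. SQLite's %W counts Mondays since the year started; the result is 04.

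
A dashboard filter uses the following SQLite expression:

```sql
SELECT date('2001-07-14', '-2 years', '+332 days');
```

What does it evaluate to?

Adding -2 years to 2001-07-14 gives 1999-07-14.
Applying '+332 days' to 1999-07-14: counting 332 days forward gives 2000-06-10.

2000-06-10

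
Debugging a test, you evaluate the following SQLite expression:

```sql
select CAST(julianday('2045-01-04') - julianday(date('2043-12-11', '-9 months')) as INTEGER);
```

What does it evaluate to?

665

Adding -9 months to 2043-12-11 gives 2043-03-11.
20 days remain in March 2043 after the 11th (31 − 11).
Full months from April 2043 through December 2044 contribute their day counts.
Then 4 days into January 2045.
Total: 20 + 30 + 31 + 30 + 31 + 31 + 30 + 31 + 30 + 31 + 31 + 29 + 31 + 30 + 31 + 30 + 31 + 31 + 30 + 31 + 30 + 31 + 4 = 665.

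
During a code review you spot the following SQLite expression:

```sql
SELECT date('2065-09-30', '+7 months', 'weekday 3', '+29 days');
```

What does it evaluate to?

2066-06-03

Adding +7 months to 2065-09-30 gives 2066-04-30.
`weekday 3` advances to the next Wednesday; 2066-04-30 is a Friday, so it moves forward to 2066-05-05.
May 2066 has 31 days; 26 remain after the 5th, so 27 days reach 2066-06-01.
Advancing 2 more days within June lands on 2066-06-03.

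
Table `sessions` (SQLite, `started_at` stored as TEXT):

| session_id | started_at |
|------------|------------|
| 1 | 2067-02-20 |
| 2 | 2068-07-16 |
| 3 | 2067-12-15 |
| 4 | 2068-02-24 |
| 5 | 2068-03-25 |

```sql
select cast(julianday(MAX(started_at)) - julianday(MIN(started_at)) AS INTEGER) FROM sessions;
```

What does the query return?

MIN = 2067-02-20, MAX = 2068-07-16.
8 days remain in February 2067 after the 20th (28 − 20).
Full months from March 2067 through June 2068 contribute their day counts.
Then 16 days into July 2068.
Total: 8 + 31 + 30 + 31 + 30 + 31 + 31 + 30 + 31 + 30 + 31 + 31 + 29 + 31 + 30 + 31 + 30 + 16 = 512.

512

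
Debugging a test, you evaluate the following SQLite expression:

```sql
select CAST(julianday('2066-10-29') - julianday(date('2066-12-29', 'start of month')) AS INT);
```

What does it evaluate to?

-33

`start of month` rewinds 2066-12-29 to 2066-12-01.
2 days remain in October 2066 after the 29th (31 − 29).
November 2066: 30 days.
Then 1 day into December 2066.
Total: 2 + 30 + 1 = 33.
The subtraction is earlier − later, so the result is −33 → -33.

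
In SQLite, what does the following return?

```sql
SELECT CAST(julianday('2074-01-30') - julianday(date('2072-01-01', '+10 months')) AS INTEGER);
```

455

Adding +10 months to 2072-01-01 gives 2072-11-01.
29 days remain in November 2072 after the 1st (30 − 1).
Full months from December 2072 through December 2073 contribute their day counts.
Then 30 days into January 2074.
Total: 29 + 31 + 31 + 28 + 31 + 30 + 31 + 30 + 31 + 31 + 30 + 31 + 30 + 31 + 30 = 455.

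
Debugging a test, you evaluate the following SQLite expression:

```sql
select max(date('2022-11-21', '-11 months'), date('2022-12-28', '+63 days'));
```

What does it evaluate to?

2023-03-01

date('2022-11-21', '-11 months') → 2021-12-21.
date('2022-12-28', '+63 days') → 2023-03-01.
Later of the two is 2023-03-01.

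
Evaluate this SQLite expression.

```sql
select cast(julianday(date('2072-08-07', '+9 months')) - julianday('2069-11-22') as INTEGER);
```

Adding +9 months to 2072-08-07 gives 2073-05-07.
8 days remain in November 2069 after the 22nd (30 − 22).
Full months from December 2069 through April 2073 contribute their day counts.
Then 7 days into May 2073.
Total: 8 + 31 + 31 + 28 + 31 + 30 + 31 + 30 + 31 + 31 + 30 + 31 + 30 + 31 + 31 + 28 + 31 + 30 + 31 + 30 + 31 + 31 + 30 + 31 + 30 + 31 + 31 + 29 + 31 + 30 + 31 + 30 + 31 + 31 + 30 + 31 + 30 + 31 + 31 + 28 + 31 + 30 + 7 = 1262.

1262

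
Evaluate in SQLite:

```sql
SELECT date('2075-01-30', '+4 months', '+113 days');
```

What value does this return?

2075-09-20

Adding +4 months to 2075-01-30 gives 2075-05-30.
Applying '+113 days' to 2075-05-30: counting 113 days forward gives 2075-09-20.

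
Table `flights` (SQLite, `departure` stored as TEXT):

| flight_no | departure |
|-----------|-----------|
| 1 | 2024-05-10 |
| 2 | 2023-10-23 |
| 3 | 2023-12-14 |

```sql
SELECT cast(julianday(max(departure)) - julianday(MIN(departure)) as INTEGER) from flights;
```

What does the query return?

MIN = 2023-10-23, MAX = 2024-05-10.
8 days remain in October 2023 after the 23rd (31 − 23).
Full months from November 2023 through April 2024 contribute their day counts.
Then 10 days into May 2024.
Total: 8 + 30 + 31 + 31 + 29 + 31 + 30 + 10 = 200.

200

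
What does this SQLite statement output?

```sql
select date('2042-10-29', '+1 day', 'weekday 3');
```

2042-11-05

Advancing 1 more day within October lands on 2042-10-30.
`weekday 3` advances to the next Wednesday; 2042-10-30 is a Thursday, so it moves forward to 2042-11-05.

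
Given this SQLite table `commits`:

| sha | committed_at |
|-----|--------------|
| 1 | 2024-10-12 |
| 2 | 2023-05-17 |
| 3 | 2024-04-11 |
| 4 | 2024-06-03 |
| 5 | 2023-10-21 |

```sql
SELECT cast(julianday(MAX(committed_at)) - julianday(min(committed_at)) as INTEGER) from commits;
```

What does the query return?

514

MIN = 2023-05-17, MAX = 2024-10-12.
14 days remain in May 2023 after the 17th (31 − 17).
Full months from June 2023 through September 2024 contribute their day counts.
Then 12 days into October 2024.
Total: 14 + 30 + 31 + 31 + 30 + 31 + 30 + 31 + 31 + 29 + 31 + 30 + 31 + 30 + 31 + 31 + 30 + 12 = 514.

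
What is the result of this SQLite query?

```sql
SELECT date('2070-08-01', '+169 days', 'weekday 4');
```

Applying '+169 days' to 2070-08-01: counting 169 days forward gives 2071-01-17.
`weekday 4` advances to the next Thursday; 2071-01-17 is a Saturday, so it moves forward to 2071-01-22.

2071-01-22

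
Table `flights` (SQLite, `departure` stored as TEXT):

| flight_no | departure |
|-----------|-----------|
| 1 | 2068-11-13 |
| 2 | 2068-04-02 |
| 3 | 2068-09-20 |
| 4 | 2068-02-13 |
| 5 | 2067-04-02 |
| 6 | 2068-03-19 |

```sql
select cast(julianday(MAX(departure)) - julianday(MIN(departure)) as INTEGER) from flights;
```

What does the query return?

591

MIN = 2067-04-02, MAX = 2068-11-13.
28 days remain in April 2067 after the 2nd (30 − 2).
Full months from May 2067 through October 2068 contribute their day counts.
Then 13 days into November 2068.
Total: 28 + 31 + 30 + 31 + 31 + 30 + 31 + 30 + 31 + 31 + 29 + 31 + 30 + 31 + 30 + 31 + 31 + 30 + 31 + 13 = 591.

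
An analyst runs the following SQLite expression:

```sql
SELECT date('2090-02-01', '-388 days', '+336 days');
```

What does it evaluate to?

2089-12-11

Applying '-388 days' to 2090-02-01: counting 388 days back gives 2089-01-09.
Applying '+336 days' to 2089-01-09: counting 336 days forward gives 2089-12-11.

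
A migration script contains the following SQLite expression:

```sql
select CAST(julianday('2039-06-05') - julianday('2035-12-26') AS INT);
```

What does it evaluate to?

1257

5 days remain in December 2035 after the 26th (31 − 26).
Full months from January 2036 through May 2039 contribute their day counts.
Then 5 days into June 2039.
Total: 5 + 31 + 29 + 31 + 30 + 31 + 30 + 31 + 31 + 30 + 31 + 30 + 31 + 31 + 28 + 31 + 30 + 31 + 30 + 31 + 31 + 30 + 31 + 30 + 31 + 31 + 28 + 31 + 30 + 31 + 30 + 31 + 31 + 30 + 31 + 30 + 31 + 31 + 28 + 31 + 30 + 31 + 5 = 1257.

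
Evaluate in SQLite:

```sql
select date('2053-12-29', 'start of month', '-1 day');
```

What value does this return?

`start of month` rewinds 2053-12-29 to 2053-12-01.
Going back 1 day from 2053-12-01 reaches 2053-11-30 (last day of November, 30 days).

2053-11-30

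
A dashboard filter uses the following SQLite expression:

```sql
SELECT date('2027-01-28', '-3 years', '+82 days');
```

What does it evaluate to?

2024-04-19

Adding -3 years to 2027-01-28 gives 2024-01-28.
Applying '+82 days' to 2024-01-28: counting 82 days forward gives 2024-04-19.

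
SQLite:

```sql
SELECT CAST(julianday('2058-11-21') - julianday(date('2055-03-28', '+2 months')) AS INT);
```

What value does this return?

Adding +2 months to 2055-03-28 gives 2055-05-28.
3 days remain in May 2055 after the 28th (31 − 28).
Full months from June 2055 through October 2058 contribute their day counts.
Then 21 days into November 2058.
Total: 3 + 30 + 31 + 31 + 30 + 31 + 30 + 31 + 31 + 29 + 31 + 30 + 31 + 30 + 31 + 31 + 30 + 31 + 30 + 31 + 31 + 28 + 31 + 30 + 31 + 30 + 31 + 31 + 30 + 31 + 30 + 31 + 31 + 28 + 31 + 30 + 31 + 30 + 31 + 31 + 30 + 31 + 21 = 1273.

1273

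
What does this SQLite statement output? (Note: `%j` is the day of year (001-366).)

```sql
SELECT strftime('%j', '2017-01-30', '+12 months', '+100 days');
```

First apply '+12 months', '+100 days': 2017-01-30 → 2018-05-10.
Day-of-year for 2018-05-10: days since 2018-01-01 inclusive = 130, zero-padded to 130.

130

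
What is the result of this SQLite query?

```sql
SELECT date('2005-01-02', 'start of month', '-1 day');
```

2004-12-31

`start of month` rewinds 2005-01-02 to 2005-01-01.
Going back 1 day from 2005-01-01 reaches 2004-12-31 (last day of December, 31 days).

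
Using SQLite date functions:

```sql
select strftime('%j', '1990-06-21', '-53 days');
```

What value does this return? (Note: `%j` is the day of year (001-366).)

119

First apply '-53 days': 1990-06-21 → 1990-04-29.
Day-of-year for 1990-04-29: days since 1990-01-01 inclusive = 119, zero-padded to 119.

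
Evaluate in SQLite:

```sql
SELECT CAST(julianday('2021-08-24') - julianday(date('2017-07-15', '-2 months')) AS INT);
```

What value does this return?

Adding -2 months to 2017-07-15 gives 2017-05-15.
16 days remain in May 2017 after the 15th (31 − 15).
Full months from June 2017 through July 2021 contribute their day counts.
Then 24 days into August 2021.
Total: 16 + 30 + 31 + 31 + 30 + 31 + 30 + 31 + 31 + 28 + 31 + 30 + 31 + 30 + 31 + 31 + 30 + 31 + 30 + 31 + 31 + 28 + 31 + 30 + 31 + 30 + 31 + 31 + 30 + 31 + 30 + 31 + 31 + 29 + 31 + 30 + 31 + 30 + 31 + 31 + 30 + 31 + 30 + 31 + 31 + 28 + 31 + 30 + 31 + 30 + 31 + 24 = 1562.

1562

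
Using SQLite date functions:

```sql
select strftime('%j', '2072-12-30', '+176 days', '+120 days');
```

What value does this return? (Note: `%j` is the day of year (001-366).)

First apply '+176 days', '+120 days': 2072-12-30 → 2073-10-22.
Day-of-year for 2073-10-22: days since 2073-01-01 inclusive = 295, zero-padded to 295.

295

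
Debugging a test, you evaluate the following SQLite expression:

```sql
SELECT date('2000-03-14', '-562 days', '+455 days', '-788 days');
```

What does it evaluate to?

1997-10-01

Applying '-562 days' to 2000-03-14: counting 562 days back gives 1998-08-30.
Applying '+455 days' to 1998-08-30: counting 455 days forward gives 1999-11-28.
Applying '-788 days' to 1999-11-28: counting 788 days back gives 1997-10-01.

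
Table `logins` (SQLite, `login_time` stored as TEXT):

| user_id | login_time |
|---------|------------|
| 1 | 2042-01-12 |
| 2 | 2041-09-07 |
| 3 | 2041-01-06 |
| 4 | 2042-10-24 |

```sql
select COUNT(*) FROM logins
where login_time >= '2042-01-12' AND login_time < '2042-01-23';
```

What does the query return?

1

Rows in [2042-01-12, 2042-01-23): 2042-01-12 → 1 row.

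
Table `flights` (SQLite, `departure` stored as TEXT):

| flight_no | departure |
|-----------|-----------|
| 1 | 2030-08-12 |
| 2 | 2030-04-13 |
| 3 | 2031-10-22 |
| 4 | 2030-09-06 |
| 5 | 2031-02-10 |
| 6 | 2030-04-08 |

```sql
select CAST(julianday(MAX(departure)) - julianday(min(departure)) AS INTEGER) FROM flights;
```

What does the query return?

562

MIN = 2030-04-08, MAX = 2031-10-22.
22 days remain in April 2030 after the 8th (30 − 8).
Full months from May 2030 through September 2031 contribute their day counts.
Then 22 days into October 2031.
Total: 22 + 31 + 30 + 31 + 31 + 30 + 31 + 30 + 31 + 31 + 28 + 31 + 30 + 31 + 30 + 31 + 31 + 30 + 22 = 562.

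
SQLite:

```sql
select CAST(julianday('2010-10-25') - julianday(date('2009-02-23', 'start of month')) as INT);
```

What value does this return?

631

`start of month` rewinds 2009-02-23 to 2009-02-01.
27 days remain in February 2009 after the 1st (28 − 1).
Full months from March 2009 through September 2010 contribute their day counts.
Then 25 days into October 2010.
Total: 27 + 31 + 30 + 31 + 30 + 31 + 31 + 30 + 31 + 30 + 31 + 31 + 28 + 31 + 30 + 31 + 30 + 31 + 31 + 30 + 25 = 631.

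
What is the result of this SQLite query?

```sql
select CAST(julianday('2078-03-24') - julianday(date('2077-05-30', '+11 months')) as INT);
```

Adding +11 months to 2077-05-30 gives 2078-04-30.
7 days remain in March 2078 after the 24th (31 − 24).
Then 30 days into April 2078.
Total: 7 + 30 = 37.
The subtraction is earlier − later, so the result is −37 → -37.

-37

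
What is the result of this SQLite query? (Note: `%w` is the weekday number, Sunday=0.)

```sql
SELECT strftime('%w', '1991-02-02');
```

6

1991-02-02 is a Saturday; with Sunday=0 that is 6.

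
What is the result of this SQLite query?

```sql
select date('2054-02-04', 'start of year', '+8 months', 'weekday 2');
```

2054-09-01

`start of year` rewinds 2054-02-04 to 2054-01-01.
Adding +8 months to 2054-01-01 gives 2054-09-01.
`weekday 2` advances to the next Tuesday; 2054-09-01 is already a Tuesday, so it stays at 2054-09-01.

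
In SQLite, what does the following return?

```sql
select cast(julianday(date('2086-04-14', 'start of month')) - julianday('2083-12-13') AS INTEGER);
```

`start of month` rewinds 2086-04-14 to 2086-04-01.
18 days remain in December 2083 after the 13th (31 − 13).
Full months from January 2084 through March 2086 contribute their day counts.
Then 1 day into April 2086.
Total: 18 + 31 + 29 + 31 + 30 + 31 + 30 + 31 + 31 + 30 + 31 + 30 + 31 + 31 + 28 + 31 + 30 + 31 + 30 + 31 + 31 + 30 + 31 + 30 + 31 + 31 + 28 + 31 + 1 = 840.

840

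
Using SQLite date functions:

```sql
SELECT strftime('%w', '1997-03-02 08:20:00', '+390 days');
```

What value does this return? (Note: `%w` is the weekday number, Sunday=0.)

5

First apply '+390 days': 1997-03-02 08:20:00 → 1998-03-27 08:20:00.
1998-03-27 is a Friday; with Sunday=0 that is 5.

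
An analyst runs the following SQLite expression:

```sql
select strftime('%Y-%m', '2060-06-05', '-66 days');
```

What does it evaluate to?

First apply '-66 days': 2060-06-05 → 2060-03-31.
`%Y-%m` extracts the year-month: 2060-03.

2060-03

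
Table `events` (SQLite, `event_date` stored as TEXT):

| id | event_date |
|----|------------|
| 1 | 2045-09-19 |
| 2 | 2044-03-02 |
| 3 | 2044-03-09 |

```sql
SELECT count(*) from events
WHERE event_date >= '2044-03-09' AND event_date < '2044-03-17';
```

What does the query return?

1

Rows in [2044-03-09, 2044-03-17): 2044-03-09 → 1 row.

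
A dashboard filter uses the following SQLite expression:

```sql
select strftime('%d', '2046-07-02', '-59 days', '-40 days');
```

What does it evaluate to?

First apply '-59 days', '-40 days': 2046-07-02 → 2046-03-25.
`%d` extracts the 2-digit day of month: 25.

25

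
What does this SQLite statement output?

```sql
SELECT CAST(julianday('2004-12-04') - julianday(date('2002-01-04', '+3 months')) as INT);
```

975

Adding +3 months to 2002-01-04 gives 2002-04-04.
26 days remain in April 2002 after the 4th (30 − 4).
Full months from May 2002 through November 2004 contribute their day counts.
Then 4 days into December 2004.
Total: 26 + 31 + 30 + 31 + 31 + 30 + 31 + 30 + 31 + 31 + 28 + 31 + 30 + 31 + 30 + 31 + 31 + 30 + 31 + 30 + 31 + 31 + 29 + 31 + 30 + 31 + 30 + 31 + 31 + 30 + 31 + 30 + 4 = 975.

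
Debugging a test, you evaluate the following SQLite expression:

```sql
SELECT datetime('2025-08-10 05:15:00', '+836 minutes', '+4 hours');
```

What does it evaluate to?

836 minutes = 13h 56m; +836 minutes from 2025-08-10 05:15:00 is 2025-08-10 19:11:00.
+4 hours from 2025-08-10 19:11:00 is 2025-08-10 23:11:00.

2025-08-10 23:11:00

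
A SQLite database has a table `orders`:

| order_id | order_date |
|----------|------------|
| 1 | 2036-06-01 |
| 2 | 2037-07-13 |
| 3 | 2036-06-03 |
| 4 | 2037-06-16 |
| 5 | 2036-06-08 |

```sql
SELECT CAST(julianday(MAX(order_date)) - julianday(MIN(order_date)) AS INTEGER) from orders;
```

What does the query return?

407

MIN = 2036-06-01, MAX = 2037-07-13.
29 days remain in June 2036 after the 1st (30 − 1).
Full months from July 2036 through June 2037 contribute their day counts.
Then 13 days into July 2037.
Total: 29 + 31 + 31 + 30 + 31 + 30 + 31 + 31 + 28 + 31 + 30 + 31 + 30 + 13 = 407.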